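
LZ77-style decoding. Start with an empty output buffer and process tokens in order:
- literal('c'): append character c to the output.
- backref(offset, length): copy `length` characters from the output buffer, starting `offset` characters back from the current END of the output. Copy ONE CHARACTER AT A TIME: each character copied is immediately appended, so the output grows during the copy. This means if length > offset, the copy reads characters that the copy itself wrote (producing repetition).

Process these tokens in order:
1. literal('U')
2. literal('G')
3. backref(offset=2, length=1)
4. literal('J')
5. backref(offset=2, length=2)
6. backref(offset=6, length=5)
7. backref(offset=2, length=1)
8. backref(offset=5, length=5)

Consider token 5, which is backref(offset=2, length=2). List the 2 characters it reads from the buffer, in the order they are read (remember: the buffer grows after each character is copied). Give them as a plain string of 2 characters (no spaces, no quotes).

Answer: UJ

Derivation:
Token 1: literal('U'). Output: "U"
Token 2: literal('G'). Output: "UG"
Token 3: backref(off=2, len=1). Copied 'U' from pos 0. Output: "UGU"
Token 4: literal('J'). Output: "UGUJ"
Token 5: backref(off=2, len=2). Buffer before: "UGUJ" (len 4)
  byte 1: read out[2]='U', append. Buffer now: "UGUJU"
  byte 2: read out[3]='J', append. Buffer now: "UGUJUJ"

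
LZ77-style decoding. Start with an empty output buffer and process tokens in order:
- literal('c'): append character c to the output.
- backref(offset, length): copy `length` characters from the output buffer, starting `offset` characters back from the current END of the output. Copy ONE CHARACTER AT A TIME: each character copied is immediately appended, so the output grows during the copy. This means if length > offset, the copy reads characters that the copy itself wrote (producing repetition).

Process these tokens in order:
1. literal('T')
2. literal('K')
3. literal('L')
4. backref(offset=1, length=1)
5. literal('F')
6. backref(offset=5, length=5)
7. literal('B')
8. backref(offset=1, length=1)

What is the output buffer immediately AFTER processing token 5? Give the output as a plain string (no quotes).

Answer: TKLLF

Derivation:
Token 1: literal('T'). Output: "T"
Token 2: literal('K'). Output: "TK"
Token 3: literal('L'). Output: "TKL"
Token 4: backref(off=1, len=1). Copied 'L' from pos 2. Output: "TKLL"
Token 5: literal('F'). Output: "TKLLF"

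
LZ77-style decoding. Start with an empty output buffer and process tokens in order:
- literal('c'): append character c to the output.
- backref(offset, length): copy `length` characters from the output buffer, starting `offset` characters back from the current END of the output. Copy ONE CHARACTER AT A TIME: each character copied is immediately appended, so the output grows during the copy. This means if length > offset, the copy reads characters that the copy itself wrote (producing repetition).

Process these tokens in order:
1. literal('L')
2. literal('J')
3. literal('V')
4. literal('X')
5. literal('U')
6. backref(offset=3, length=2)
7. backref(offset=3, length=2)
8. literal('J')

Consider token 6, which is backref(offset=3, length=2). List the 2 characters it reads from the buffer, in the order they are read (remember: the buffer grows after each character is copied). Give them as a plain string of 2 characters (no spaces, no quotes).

Token 1: literal('L'). Output: "L"
Token 2: literal('J'). Output: "LJ"
Token 3: literal('V'). Output: "LJV"
Token 4: literal('X'). Output: "LJVX"
Token 5: literal('U'). Output: "LJVXU"
Token 6: backref(off=3, len=2). Buffer before: "LJVXU" (len 5)
  byte 1: read out[2]='V', append. Buffer now: "LJVXUV"
  byte 2: read out[3]='X', append. Buffer now: "LJVXUVX"

Answer: VX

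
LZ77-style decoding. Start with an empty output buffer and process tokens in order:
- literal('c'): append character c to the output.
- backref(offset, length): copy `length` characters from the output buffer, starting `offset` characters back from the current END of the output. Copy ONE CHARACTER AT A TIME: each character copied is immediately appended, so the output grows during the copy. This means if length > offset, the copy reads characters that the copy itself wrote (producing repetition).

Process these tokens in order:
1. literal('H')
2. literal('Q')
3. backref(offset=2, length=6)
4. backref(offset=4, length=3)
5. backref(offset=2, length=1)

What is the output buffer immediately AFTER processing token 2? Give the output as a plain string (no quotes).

Answer: HQ

Derivation:
Token 1: literal('H'). Output: "H"
Token 2: literal('Q'). Output: "HQ"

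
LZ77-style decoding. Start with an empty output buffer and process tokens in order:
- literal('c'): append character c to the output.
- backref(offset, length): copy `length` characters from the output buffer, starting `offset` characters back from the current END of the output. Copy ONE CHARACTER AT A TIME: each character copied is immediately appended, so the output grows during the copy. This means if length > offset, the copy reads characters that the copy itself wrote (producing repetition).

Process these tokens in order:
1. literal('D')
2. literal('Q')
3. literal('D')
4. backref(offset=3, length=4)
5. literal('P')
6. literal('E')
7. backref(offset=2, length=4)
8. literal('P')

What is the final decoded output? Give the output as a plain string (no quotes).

Token 1: literal('D'). Output: "D"
Token 2: literal('Q'). Output: "DQ"
Token 3: literal('D'). Output: "DQD"
Token 4: backref(off=3, len=4) (overlapping!). Copied 'DQDD' from pos 0. Output: "DQDDQDD"
Token 5: literal('P'). Output: "DQDDQDDP"
Token 6: literal('E'). Output: "DQDDQDDPE"
Token 7: backref(off=2, len=4) (overlapping!). Copied 'PEPE' from pos 7. Output: "DQDDQDDPEPEPE"
Token 8: literal('P'). Output: "DQDDQDDPEPEPEP"

Answer: DQDDQDDPEPEPEP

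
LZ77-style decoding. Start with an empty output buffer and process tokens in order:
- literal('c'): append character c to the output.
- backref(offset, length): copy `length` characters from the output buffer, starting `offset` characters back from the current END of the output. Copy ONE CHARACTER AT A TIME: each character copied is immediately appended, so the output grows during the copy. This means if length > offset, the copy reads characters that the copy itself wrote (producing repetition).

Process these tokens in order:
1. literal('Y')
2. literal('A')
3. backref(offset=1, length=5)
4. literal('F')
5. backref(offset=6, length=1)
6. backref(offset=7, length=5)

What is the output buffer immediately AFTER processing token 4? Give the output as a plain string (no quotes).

Token 1: literal('Y'). Output: "Y"
Token 2: literal('A'). Output: "YA"
Token 3: backref(off=1, len=5) (overlapping!). Copied 'AAAAA' from pos 1. Output: "YAAAAAA"
Token 4: literal('F'). Output: "YAAAAAAF"

Answer: YAAAAAAF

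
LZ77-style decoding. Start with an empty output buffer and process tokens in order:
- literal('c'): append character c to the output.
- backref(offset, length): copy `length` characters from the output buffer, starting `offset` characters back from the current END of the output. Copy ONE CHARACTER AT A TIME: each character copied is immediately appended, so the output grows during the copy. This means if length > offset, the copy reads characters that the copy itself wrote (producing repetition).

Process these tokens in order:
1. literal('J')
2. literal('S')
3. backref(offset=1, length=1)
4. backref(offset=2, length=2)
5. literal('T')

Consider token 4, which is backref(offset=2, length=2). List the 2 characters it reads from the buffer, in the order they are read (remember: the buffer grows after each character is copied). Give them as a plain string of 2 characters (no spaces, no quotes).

Token 1: literal('J'). Output: "J"
Token 2: literal('S'). Output: "JS"
Token 3: backref(off=1, len=1). Copied 'S' from pos 1. Output: "JSS"
Token 4: backref(off=2, len=2). Buffer before: "JSS" (len 3)
  byte 1: read out[1]='S', append. Buffer now: "JSSS"
  byte 2: read out[2]='S', append. Buffer now: "JSSSS"

Answer: SS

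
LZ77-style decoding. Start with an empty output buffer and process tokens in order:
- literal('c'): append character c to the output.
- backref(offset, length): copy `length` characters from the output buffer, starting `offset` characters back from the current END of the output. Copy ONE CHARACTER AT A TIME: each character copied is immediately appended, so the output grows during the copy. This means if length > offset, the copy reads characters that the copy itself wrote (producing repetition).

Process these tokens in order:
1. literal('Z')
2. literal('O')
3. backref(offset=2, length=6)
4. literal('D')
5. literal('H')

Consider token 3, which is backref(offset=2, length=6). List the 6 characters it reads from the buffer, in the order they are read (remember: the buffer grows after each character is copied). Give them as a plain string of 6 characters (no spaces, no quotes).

Token 1: literal('Z'). Output: "Z"
Token 2: literal('O'). Output: "ZO"
Token 3: backref(off=2, len=6). Buffer before: "ZO" (len 2)
  byte 1: read out[0]='Z', append. Buffer now: "ZOZ"
  byte 2: read out[1]='O', append. Buffer now: "ZOZO"
  byte 3: read out[2]='Z', append. Buffer now: "ZOZOZ"
  byte 4: read out[3]='O', append. Buffer now: "ZOZOZO"
  byte 5: read out[4]='Z', append. Buffer now: "ZOZOZOZ"
  byte 6: read out[5]='O', append. Buffer now: "ZOZOZOZO"

Answer: ZOZOZO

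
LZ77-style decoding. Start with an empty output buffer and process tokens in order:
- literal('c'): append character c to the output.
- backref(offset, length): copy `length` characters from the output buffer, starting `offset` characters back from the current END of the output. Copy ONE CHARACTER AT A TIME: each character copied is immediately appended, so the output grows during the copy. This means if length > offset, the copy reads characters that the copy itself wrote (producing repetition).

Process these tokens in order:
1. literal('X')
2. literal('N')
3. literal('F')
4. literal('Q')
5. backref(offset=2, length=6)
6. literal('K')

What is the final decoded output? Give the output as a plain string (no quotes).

Token 1: literal('X'). Output: "X"
Token 2: literal('N'). Output: "XN"
Token 3: literal('F'). Output: "XNF"
Token 4: literal('Q'). Output: "XNFQ"
Token 5: backref(off=2, len=6) (overlapping!). Copied 'FQFQFQ' from pos 2. Output: "XNFQFQFQFQ"
Token 6: literal('K'). Output: "XNFQFQFQFQK"

Answer: XNFQFQFQFQK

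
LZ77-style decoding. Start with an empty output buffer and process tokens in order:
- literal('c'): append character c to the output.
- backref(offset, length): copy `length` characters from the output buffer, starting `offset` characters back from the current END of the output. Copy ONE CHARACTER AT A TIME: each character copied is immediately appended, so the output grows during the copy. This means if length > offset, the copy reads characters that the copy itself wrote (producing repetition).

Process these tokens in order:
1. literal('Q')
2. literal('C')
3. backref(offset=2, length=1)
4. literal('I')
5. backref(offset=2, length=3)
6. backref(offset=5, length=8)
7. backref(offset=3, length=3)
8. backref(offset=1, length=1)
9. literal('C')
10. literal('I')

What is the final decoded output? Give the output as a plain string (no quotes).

Token 1: literal('Q'). Output: "Q"
Token 2: literal('C'). Output: "QC"
Token 3: backref(off=2, len=1). Copied 'Q' from pos 0. Output: "QCQ"
Token 4: literal('I'). Output: "QCQI"
Token 5: backref(off=2, len=3) (overlapping!). Copied 'QIQ' from pos 2. Output: "QCQIQIQ"
Token 6: backref(off=5, len=8) (overlapping!). Copied 'QIQIQQIQ' from pos 2. Output: "QCQIQIQQIQIQQIQ"
Token 7: backref(off=3, len=3). Copied 'QIQ' from pos 12. Output: "QCQIQIQQIQIQQIQQIQ"
Token 8: backref(off=1, len=1). Copied 'Q' from pos 17. Output: "QCQIQIQQIQIQQIQQIQQ"
Token 9: literal('C'). Output: "QCQIQIQQIQIQQIQQIQQC"
Token 10: literal('I'). Output: "QCQIQIQQIQIQQIQQIQQCI"

Answer: QCQIQIQQIQIQQIQQIQQCI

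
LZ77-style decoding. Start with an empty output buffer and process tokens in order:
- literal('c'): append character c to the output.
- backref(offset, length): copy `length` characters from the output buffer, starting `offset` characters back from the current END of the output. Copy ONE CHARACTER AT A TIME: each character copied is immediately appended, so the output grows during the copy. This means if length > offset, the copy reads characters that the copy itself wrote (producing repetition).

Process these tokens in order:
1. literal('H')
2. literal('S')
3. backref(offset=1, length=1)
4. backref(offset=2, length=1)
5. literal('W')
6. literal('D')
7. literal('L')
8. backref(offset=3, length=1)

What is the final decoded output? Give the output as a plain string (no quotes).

Token 1: literal('H'). Output: "H"
Token 2: literal('S'). Output: "HS"
Token 3: backref(off=1, len=1). Copied 'S' from pos 1. Output: "HSS"
Token 4: backref(off=2, len=1). Copied 'S' from pos 1. Output: "HSSS"
Token 5: literal('W'). Output: "HSSSW"
Token 6: literal('D'). Output: "HSSSWD"
Token 7: literal('L'). Output: "HSSSWDL"
Token 8: backref(off=3, len=1). Copied 'W' from pos 4. Output: "HSSSWDLW"

Answer: HSSSWDLW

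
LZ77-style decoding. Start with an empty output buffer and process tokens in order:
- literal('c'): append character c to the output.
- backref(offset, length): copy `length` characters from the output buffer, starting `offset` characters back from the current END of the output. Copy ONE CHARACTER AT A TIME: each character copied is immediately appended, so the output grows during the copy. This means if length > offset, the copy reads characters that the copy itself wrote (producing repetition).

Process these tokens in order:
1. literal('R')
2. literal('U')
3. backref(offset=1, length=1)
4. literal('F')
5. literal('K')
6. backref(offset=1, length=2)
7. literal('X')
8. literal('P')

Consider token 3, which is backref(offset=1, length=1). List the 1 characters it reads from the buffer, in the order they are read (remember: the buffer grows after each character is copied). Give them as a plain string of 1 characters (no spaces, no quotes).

Answer: U

Derivation:
Token 1: literal('R'). Output: "R"
Token 2: literal('U'). Output: "RU"
Token 3: backref(off=1, len=1). Buffer before: "RU" (len 2)
  byte 1: read out[1]='U', append. Buffer now: "RUU"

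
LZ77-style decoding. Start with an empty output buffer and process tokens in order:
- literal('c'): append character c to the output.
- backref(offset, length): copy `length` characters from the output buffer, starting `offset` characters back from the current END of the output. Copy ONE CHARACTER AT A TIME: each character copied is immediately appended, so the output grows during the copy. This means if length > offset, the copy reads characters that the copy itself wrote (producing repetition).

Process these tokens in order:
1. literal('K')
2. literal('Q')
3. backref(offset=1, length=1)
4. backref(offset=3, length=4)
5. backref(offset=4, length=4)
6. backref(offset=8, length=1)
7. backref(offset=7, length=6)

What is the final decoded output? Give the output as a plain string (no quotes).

Answer: KQQKQQKKQQKKQKKQQK

Derivation:
Token 1: literal('K'). Output: "K"
Token 2: literal('Q'). Output: "KQ"
Token 3: backref(off=1, len=1). Copied 'Q' from pos 1. Output: "KQQ"
Token 4: backref(off=3, len=4) (overlapping!). Copied 'KQQK' from pos 0. Output: "KQQKQQK"
Token 5: backref(off=4, len=4). Copied 'KQQK' from pos 3. Output: "KQQKQQKKQQK"
Token 6: backref(off=8, len=1). Copied 'K' from pos 3. Output: "KQQKQQKKQQKK"
Token 7: backref(off=7, len=6). Copied 'QKKQQK' from pos 5. Output: "KQQKQQKKQQKKQKKQQK"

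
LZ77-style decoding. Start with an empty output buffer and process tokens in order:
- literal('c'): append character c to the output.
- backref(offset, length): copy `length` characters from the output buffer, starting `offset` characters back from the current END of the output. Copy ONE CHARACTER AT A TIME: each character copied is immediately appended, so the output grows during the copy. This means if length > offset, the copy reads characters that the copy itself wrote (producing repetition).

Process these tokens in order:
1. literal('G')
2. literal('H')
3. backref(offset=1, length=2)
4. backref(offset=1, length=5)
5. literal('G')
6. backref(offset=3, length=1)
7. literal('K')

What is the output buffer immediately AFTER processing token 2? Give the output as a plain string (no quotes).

Token 1: literal('G'). Output: "G"
Token 2: literal('H'). Output: "GH"

Answer: GH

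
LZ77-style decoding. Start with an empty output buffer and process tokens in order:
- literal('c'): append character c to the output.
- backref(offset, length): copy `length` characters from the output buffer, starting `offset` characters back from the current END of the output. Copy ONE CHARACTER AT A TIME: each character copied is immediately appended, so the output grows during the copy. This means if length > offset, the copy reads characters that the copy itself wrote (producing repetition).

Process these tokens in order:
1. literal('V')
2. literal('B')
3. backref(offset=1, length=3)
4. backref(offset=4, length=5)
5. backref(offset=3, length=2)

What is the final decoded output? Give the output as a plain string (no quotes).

Token 1: literal('V'). Output: "V"
Token 2: literal('B'). Output: "VB"
Token 3: backref(off=1, len=3) (overlapping!). Copied 'BBB' from pos 1. Output: "VBBBB"
Token 4: backref(off=4, len=5) (overlapping!). Copied 'BBBBB' from pos 1. Output: "VBBBBBBBBB"
Token 5: backref(off=3, len=2). Copied 'BB' from pos 7. Output: "VBBBBBBBBBBB"

Answer: VBBBBBBBBBBB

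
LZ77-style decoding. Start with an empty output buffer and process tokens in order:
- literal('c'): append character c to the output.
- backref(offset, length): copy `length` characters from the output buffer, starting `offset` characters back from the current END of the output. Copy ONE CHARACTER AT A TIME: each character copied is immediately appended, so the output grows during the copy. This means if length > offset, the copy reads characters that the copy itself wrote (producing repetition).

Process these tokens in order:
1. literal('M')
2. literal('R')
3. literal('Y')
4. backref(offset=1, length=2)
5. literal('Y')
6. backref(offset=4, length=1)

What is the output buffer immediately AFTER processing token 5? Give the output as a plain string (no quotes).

Token 1: literal('M'). Output: "M"
Token 2: literal('R'). Output: "MR"
Token 3: literal('Y'). Output: "MRY"
Token 4: backref(off=1, len=2) (overlapping!). Copied 'YY' from pos 2. Output: "MRYYY"
Token 5: literal('Y'). Output: "MRYYYY"

Answer: MRYYYY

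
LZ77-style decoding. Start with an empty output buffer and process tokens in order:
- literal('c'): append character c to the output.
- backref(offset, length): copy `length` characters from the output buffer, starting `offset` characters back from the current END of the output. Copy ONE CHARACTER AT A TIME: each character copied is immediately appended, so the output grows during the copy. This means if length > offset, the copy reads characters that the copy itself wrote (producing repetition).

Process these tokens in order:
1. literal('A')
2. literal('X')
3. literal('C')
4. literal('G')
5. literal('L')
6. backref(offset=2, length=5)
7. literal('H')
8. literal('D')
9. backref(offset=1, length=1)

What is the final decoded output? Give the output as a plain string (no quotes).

Token 1: literal('A'). Output: "A"
Token 2: literal('X'). Output: "AX"
Token 3: literal('C'). Output: "AXC"
Token 4: literal('G'). Output: "AXCG"
Token 5: literal('L'). Output: "AXCGL"
Token 6: backref(off=2, len=5) (overlapping!). Copied 'GLGLG' from pos 3. Output: "AXCGLGLGLG"
Token 7: literal('H'). Output: "AXCGLGLGLGH"
Token 8: literal('D'). Output: "AXCGLGLGLGHD"
Token 9: backref(off=1, len=1). Copied 'D' from pos 11. Output: "AXCGLGLGLGHDD"

Answer: AXCGLGLGLGHDD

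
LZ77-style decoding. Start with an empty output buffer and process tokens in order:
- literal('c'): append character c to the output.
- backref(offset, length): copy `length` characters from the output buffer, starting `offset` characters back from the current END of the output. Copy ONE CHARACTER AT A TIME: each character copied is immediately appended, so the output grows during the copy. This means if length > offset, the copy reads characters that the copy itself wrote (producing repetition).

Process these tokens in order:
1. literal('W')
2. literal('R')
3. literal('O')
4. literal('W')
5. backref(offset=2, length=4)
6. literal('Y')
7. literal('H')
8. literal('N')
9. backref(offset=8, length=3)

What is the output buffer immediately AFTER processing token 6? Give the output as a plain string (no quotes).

Token 1: literal('W'). Output: "W"
Token 2: literal('R'). Output: "WR"
Token 3: literal('O'). Output: "WRO"
Token 4: literal('W'). Output: "WROW"
Token 5: backref(off=2, len=4) (overlapping!). Copied 'OWOW' from pos 2. Output: "WROWOWOW"
Token 6: literal('Y'). Output: "WROWOWOWY"

Answer: WROWOWOWY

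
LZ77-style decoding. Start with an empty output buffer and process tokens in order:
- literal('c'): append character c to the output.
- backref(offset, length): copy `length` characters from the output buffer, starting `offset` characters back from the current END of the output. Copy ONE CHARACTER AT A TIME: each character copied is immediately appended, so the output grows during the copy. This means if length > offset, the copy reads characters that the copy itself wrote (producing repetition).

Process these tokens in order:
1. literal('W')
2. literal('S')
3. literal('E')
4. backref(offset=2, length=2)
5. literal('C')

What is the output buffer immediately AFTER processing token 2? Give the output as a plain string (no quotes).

Token 1: literal('W'). Output: "W"
Token 2: literal('S'). Output: "WS"

Answer: WS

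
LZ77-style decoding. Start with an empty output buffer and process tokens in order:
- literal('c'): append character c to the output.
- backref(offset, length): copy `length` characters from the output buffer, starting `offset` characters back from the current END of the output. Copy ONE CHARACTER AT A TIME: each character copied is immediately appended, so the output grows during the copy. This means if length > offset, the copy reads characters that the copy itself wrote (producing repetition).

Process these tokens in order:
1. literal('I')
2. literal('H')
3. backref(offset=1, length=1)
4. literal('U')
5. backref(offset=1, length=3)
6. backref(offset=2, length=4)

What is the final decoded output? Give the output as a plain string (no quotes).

Answer: IHHUUUUUUUU

Derivation:
Token 1: literal('I'). Output: "I"
Token 2: literal('H'). Output: "IH"
Token 3: backref(off=1, len=1). Copied 'H' from pos 1. Output: "IHH"
Token 4: literal('U'). Output: "IHHU"
Token 5: backref(off=1, len=3) (overlapping!). Copied 'UUU' from pos 3. Output: "IHHUUUU"
Token 6: backref(off=2, len=4) (overlapping!). Copied 'UUUU' from pos 5. Output: "IHHUUUUUUUU"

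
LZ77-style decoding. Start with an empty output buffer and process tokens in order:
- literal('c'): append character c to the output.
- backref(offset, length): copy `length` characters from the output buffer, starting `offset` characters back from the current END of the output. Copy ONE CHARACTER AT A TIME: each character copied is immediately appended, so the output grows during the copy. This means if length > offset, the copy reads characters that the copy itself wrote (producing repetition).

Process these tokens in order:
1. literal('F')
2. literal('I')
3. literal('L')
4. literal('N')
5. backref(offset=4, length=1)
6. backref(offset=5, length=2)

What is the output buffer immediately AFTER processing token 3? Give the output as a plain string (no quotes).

Token 1: literal('F'). Output: "F"
Token 2: literal('I'). Output: "FI"
Token 3: literal('L'). Output: "FIL"

Answer: FIL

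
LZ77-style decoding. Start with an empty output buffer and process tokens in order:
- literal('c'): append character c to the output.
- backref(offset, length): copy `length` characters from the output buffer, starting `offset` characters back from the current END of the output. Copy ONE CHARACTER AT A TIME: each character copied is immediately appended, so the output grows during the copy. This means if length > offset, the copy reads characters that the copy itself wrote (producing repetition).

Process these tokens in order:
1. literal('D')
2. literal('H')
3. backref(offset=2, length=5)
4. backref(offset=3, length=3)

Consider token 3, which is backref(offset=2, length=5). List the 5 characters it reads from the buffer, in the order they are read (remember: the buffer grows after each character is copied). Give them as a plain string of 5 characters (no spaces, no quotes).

Answer: DHDHD

Derivation:
Token 1: literal('D'). Output: "D"
Token 2: literal('H'). Output: "DH"
Token 3: backref(off=2, len=5). Buffer before: "DH" (len 2)
  byte 1: read out[0]='D', append. Buffer now: "DHD"
  byte 2: read out[1]='H', append. Buffer now: "DHDH"
  byte 3: read out[2]='D', append. Buffer now: "DHDHD"
  byte 4: read out[3]='H', append. Buffer now: "DHDHDH"
  byte 5: read out[4]='D', append. Buffer now: "DHDHDHD"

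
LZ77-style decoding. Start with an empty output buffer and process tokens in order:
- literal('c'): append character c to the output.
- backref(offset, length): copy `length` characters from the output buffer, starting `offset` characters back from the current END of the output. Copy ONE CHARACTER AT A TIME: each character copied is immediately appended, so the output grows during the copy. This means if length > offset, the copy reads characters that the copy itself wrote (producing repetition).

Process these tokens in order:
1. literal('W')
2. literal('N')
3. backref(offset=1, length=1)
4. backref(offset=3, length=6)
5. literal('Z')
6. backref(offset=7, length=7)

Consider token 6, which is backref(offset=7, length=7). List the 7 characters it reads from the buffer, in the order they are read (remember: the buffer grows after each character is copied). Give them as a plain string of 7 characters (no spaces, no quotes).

Token 1: literal('W'). Output: "W"
Token 2: literal('N'). Output: "WN"
Token 3: backref(off=1, len=1). Copied 'N' from pos 1. Output: "WNN"
Token 4: backref(off=3, len=6) (overlapping!). Copied 'WNNWNN' from pos 0. Output: "WNNWNNWNN"
Token 5: literal('Z'). Output: "WNNWNNWNNZ"
Token 6: backref(off=7, len=7). Buffer before: "WNNWNNWNNZ" (len 10)
  byte 1: read out[3]='W', append. Buffer now: "WNNWNNWNNZW"
  byte 2: read out[4]='N', append. Buffer now: "WNNWNNWNNZWN"
  byte 3: read out[5]='N', append. Buffer now: "WNNWNNWNNZWNN"
  byte 4: read out[6]='W', append. Buffer now: "WNNWNNWNNZWNNW"
  byte 5: read out[7]='N', append. Buffer now: "WNNWNNWNNZWNNWN"
  byte 6: read out[8]='N', append. Buffer now: "WNNWNNWNNZWNNWNN"
  byte 7: read out[9]='Z', append. Buffer now: "WNNWNNWNNZWNNWNNZ"

Answer: WNNWNNZ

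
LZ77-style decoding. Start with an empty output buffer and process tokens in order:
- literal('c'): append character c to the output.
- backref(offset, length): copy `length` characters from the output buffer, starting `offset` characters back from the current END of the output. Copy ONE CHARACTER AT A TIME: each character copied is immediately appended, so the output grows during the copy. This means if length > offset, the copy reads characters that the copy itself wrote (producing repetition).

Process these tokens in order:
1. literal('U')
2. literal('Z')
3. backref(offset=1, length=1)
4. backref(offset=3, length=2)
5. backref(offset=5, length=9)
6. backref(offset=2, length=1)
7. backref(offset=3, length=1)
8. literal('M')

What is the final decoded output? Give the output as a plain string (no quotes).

Token 1: literal('U'). Output: "U"
Token 2: literal('Z'). Output: "UZ"
Token 3: backref(off=1, len=1). Copied 'Z' from pos 1. Output: "UZZ"
Token 4: backref(off=3, len=2). Copied 'UZ' from pos 0. Output: "UZZUZ"
Token 5: backref(off=5, len=9) (overlapping!). Copied 'UZZUZUZZU' from pos 0. Output: "UZZUZUZZUZUZZU"
Token 6: backref(off=2, len=1). Copied 'Z' from pos 12. Output: "UZZUZUZZUZUZZUZ"
Token 7: backref(off=3, len=1). Copied 'Z' from pos 12. Output: "UZZUZUZZUZUZZUZZ"
Token 8: literal('M'). Output: "UZZUZUZZUZUZZUZZM"

Answer: UZZUZUZZUZUZZUZZM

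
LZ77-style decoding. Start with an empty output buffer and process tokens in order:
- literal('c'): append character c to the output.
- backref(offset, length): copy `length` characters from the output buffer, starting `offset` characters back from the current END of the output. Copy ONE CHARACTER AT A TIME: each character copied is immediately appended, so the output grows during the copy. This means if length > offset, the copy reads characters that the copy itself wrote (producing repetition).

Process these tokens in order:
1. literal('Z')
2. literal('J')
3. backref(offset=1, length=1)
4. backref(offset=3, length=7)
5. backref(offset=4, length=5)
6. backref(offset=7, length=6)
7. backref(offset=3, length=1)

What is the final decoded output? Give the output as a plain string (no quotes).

Answer: ZJJZJJZJJZZJJZZJZZJJZJ

Derivation:
Token 1: literal('Z'). Output: "Z"
Token 2: literal('J'). Output: "ZJ"
Token 3: backref(off=1, len=1). Copied 'J' from pos 1. Output: "ZJJ"
Token 4: backref(off=3, len=7) (overlapping!). Copied 'ZJJZJJZ' from pos 0. Output: "ZJJZJJZJJZ"
Token 5: backref(off=4, len=5) (overlapping!). Copied 'ZJJZZ' from pos 6. Output: "ZJJZJJZJJZZJJZZ"
Token 6: backref(off=7, len=6). Copied 'JZZJJZ' from pos 8. Output: "ZJJZJJZJJZZJJZZJZZJJZ"
Token 7: backref(off=3, len=1). Copied 'J' from pos 18. Output: "ZJJZJJZJJZZJJZZJZZJJZJ"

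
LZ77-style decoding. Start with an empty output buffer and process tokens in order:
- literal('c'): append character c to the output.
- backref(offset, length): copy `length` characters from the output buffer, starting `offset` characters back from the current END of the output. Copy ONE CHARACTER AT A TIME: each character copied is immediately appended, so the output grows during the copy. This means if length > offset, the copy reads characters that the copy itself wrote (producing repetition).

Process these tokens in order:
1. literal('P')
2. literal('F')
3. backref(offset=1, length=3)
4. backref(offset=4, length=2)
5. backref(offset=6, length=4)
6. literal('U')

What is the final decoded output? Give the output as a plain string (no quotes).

Token 1: literal('P'). Output: "P"
Token 2: literal('F'). Output: "PF"
Token 3: backref(off=1, len=3) (overlapping!). Copied 'FFF' from pos 1. Output: "PFFFF"
Token 4: backref(off=4, len=2). Copied 'FF' from pos 1. Output: "PFFFFFF"
Token 5: backref(off=6, len=4). Copied 'FFFF' from pos 1. Output: "PFFFFFFFFFF"
Token 6: literal('U'). Output: "PFFFFFFFFFFU"

Answer: PFFFFFFFFFFU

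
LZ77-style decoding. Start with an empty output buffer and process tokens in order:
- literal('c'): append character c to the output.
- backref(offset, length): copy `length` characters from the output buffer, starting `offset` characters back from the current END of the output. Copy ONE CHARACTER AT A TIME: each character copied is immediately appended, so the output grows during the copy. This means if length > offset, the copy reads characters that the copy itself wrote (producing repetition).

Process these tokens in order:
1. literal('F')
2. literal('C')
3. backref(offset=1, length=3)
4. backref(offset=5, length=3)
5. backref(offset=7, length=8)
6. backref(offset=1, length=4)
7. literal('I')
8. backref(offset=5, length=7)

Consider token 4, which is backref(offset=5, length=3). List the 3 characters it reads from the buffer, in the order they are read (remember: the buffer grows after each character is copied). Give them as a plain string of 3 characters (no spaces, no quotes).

Answer: FCC

Derivation:
Token 1: literal('F'). Output: "F"
Token 2: literal('C'). Output: "FC"
Token 3: backref(off=1, len=3) (overlapping!). Copied 'CCC' from pos 1. Output: "FCCCC"
Token 4: backref(off=5, len=3). Buffer before: "FCCCC" (len 5)
  byte 1: read out[0]='F', append. Buffer now: "FCCCCF"
  byte 2: read out[1]='C', append. Buffer now: "FCCCCFC"
  byte 3: read out[2]='C', append. Buffer now: "FCCCCFCC"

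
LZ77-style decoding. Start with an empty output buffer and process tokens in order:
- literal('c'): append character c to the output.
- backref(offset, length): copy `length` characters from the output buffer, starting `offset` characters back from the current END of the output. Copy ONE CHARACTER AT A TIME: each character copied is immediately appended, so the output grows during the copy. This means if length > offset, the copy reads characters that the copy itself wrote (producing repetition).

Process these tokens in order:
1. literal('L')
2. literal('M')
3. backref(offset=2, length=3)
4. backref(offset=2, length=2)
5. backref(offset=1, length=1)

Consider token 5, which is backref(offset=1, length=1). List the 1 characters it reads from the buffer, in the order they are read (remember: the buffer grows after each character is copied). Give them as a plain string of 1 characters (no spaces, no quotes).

Token 1: literal('L'). Output: "L"
Token 2: literal('M'). Output: "LM"
Token 3: backref(off=2, len=3) (overlapping!). Copied 'LML' from pos 0. Output: "LMLML"
Token 4: backref(off=2, len=2). Copied 'ML' from pos 3. Output: "LMLMLML"
Token 5: backref(off=1, len=1). Buffer before: "LMLMLML" (len 7)
  byte 1: read out[6]='L', append. Buffer now: "LMLMLMLL"

Answer: L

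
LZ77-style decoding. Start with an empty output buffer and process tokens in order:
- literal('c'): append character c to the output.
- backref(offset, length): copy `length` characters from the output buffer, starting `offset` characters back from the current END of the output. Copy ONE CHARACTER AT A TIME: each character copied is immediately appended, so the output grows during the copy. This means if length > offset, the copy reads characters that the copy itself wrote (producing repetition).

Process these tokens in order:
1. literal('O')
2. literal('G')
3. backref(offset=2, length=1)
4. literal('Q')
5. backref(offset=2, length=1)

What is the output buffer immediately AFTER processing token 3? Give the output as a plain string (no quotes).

Token 1: literal('O'). Output: "O"
Token 2: literal('G'). Output: "OG"
Token 3: backref(off=2, len=1). Copied 'O' from pos 0. Output: "OGO"

Answer: OGO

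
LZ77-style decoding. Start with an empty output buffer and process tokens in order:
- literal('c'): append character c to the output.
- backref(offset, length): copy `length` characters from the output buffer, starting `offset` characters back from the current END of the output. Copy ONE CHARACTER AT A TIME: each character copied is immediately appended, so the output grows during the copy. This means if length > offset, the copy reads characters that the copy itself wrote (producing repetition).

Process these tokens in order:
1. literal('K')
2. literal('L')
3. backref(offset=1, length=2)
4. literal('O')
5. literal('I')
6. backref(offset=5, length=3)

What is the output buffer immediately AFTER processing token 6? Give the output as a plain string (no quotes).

Token 1: literal('K'). Output: "K"
Token 2: literal('L'). Output: "KL"
Token 3: backref(off=1, len=2) (overlapping!). Copied 'LL' from pos 1. Output: "KLLL"
Token 4: literal('O'). Output: "KLLLO"
Token 5: literal('I'). Output: "KLLLOI"
Token 6: backref(off=5, len=3). Copied 'LLL' from pos 1. Output: "KLLLOILLL"

Answer: KLLLOILLL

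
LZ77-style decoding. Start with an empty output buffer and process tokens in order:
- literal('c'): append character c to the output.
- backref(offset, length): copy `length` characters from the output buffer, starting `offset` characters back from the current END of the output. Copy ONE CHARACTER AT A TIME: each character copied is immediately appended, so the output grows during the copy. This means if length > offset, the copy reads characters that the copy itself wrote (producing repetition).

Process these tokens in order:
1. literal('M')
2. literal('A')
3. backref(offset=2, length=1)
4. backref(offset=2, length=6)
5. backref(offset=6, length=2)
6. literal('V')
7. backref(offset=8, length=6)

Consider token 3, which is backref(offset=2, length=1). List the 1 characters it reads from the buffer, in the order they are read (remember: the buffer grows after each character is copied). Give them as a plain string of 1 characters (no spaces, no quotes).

Answer: M

Derivation:
Token 1: literal('M'). Output: "M"
Token 2: literal('A'). Output: "MA"
Token 3: backref(off=2, len=1). Buffer before: "MA" (len 2)
  byte 1: read out[0]='M', append. Buffer now: "MAM"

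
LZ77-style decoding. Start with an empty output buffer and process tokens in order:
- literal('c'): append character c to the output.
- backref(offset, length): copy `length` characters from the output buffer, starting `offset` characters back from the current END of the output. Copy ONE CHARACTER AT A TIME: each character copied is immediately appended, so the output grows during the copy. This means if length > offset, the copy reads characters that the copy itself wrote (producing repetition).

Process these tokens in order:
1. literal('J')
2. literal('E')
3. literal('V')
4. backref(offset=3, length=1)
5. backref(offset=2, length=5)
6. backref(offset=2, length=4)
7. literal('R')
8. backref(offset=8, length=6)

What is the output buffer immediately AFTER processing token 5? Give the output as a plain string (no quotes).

Answer: JEVJVJVJV

Derivation:
Token 1: literal('J'). Output: "J"
Token 2: literal('E'). Output: "JE"
Token 3: literal('V'). Output: "JEV"
Token 4: backref(off=3, len=1). Copied 'J' from pos 0. Output: "JEVJ"
Token 5: backref(off=2, len=5) (overlapping!). Copied 'VJVJV' from pos 2. Output: "JEVJVJVJV"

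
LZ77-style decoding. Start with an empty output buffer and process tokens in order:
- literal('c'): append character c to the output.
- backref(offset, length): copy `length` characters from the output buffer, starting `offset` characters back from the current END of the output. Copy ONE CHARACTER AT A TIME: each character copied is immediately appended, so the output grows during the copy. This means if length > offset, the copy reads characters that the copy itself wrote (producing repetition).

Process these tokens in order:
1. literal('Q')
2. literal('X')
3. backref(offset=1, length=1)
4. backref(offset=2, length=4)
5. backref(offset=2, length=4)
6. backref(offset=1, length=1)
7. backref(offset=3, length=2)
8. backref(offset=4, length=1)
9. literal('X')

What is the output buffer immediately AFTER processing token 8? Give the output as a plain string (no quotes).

Token 1: literal('Q'). Output: "Q"
Token 2: literal('X'). Output: "QX"
Token 3: backref(off=1, len=1). Copied 'X' from pos 1. Output: "QXX"
Token 4: backref(off=2, len=4) (overlapping!). Copied 'XXXX' from pos 1. Output: "QXXXXXX"
Token 5: backref(off=2, len=4) (overlapping!). Copied 'XXXX' from pos 5. Output: "QXXXXXXXXXX"
Token 6: backref(off=1, len=1). Copied 'X' from pos 10. Output: "QXXXXXXXXXXX"
Token 7: backref(off=3, len=2). Copied 'XX' from pos 9. Output: "QXXXXXXXXXXXXX"
Token 8: backref(off=4, len=1). Copied 'X' from pos 10. Output: "QXXXXXXXXXXXXXX"

Answer: QXXXXXXXXXXXXXX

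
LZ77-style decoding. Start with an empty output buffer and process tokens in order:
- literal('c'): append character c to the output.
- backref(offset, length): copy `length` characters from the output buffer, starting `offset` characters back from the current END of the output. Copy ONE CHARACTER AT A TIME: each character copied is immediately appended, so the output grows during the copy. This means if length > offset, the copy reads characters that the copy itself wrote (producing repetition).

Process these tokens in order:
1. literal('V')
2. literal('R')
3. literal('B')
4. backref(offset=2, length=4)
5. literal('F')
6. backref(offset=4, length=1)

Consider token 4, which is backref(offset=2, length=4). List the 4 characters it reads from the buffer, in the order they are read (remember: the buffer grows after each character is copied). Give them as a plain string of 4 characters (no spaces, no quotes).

Answer: RBRB

Derivation:
Token 1: literal('V'). Output: "V"
Token 2: literal('R'). Output: "VR"
Token 3: literal('B'). Output: "VRB"
Token 4: backref(off=2, len=4). Buffer before: "VRB" (len 3)
  byte 1: read out[1]='R', append. Buffer now: "VRBR"
  byte 2: read out[2]='B', append. Buffer now: "VRBRB"
  byte 3: read out[3]='R', append. Buffer now: "VRBRBR"
  byte 4: read out[4]='B', append. Buffer now: "VRBRBRB"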